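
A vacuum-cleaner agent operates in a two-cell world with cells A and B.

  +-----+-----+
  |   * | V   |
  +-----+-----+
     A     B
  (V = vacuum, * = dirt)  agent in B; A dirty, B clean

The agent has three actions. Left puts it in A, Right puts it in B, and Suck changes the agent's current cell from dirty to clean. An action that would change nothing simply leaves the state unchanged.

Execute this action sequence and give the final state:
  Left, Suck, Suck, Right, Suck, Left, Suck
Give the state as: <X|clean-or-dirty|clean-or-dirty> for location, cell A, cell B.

Left (#1): <A|dirty|clean>
Suck (#2): <A|clean|clean>
Suck (#3): <A|clean|clean>
Right (#4): <B|clean|clean>
Suck (#5): <B|clean|clean>
Left (#6): <A|clean|clean>
Suck (#7): <A|clean|clean>

<A|clean|clean>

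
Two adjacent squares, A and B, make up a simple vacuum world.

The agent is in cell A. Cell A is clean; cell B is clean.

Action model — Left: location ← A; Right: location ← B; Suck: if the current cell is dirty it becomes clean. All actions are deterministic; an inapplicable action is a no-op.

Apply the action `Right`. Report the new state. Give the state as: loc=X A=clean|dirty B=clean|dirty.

loc=B A=clean B=clean

start: loc=A A=clean B=clean
[1] after Right: loc=B A=clean B=clean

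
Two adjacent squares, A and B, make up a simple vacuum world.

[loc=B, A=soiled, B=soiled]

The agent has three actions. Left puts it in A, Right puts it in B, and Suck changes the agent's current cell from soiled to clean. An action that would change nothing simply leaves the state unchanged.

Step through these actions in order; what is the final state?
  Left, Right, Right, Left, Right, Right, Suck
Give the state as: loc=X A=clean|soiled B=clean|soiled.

1. Left → loc=A A=soiled B=soiled
2. Right → loc=B A=soiled B=soiled
3. Right → loc=B A=soiled B=soiled
4. Left → loc=A A=soiled B=soiled
5. Right → loc=B A=soiled B=soiled
6. Right → loc=B A=soiled B=soiled
7. Suck → loc=B A=soiled B=clean

loc=B A=soiled B=clean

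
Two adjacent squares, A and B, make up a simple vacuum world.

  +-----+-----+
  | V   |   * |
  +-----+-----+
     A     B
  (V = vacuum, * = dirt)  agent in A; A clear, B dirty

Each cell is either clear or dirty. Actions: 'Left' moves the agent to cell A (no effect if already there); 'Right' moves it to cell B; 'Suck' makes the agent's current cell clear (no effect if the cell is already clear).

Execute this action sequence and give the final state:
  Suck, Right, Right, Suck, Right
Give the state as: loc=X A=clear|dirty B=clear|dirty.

loc=B A=clear B=clear

step 1/5 (Suck): loc=A A=clear B=dirty
step 2/5 (Right): loc=B A=clear B=dirty
step 3/5 (Right): loc=B A=clear B=dirty
step 4/5 (Suck): loc=B A=clear B=clear
step 5/5 (Right): loc=B A=clear B=clear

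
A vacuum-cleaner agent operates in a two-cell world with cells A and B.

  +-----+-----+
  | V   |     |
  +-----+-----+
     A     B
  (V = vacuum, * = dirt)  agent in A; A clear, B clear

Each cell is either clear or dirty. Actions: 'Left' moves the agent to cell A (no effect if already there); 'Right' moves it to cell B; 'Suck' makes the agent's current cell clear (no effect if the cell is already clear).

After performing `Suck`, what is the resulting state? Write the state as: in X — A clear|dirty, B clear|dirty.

start: in A — A clear, B clear
1) do Suck; now in A — A clear, B clear

in A — A clear, B clear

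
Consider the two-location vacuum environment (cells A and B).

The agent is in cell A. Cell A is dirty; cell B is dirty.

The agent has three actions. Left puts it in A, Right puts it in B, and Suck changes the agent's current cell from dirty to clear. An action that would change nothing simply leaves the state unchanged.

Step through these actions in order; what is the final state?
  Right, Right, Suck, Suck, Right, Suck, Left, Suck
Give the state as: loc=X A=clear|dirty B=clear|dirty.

loc=A A=clear B=clear

1) do Right; now loc=B A=dirty B=dirty
2) do Right; now loc=B A=dirty B=dirty
3) do Suck; now loc=B A=dirty B=clear
4) do Suck; now loc=B A=dirty B=clear
5) do Right; now loc=B A=dirty B=clear
6) do Suck; now loc=B A=dirty B=clear
7) do Left; now loc=A A=dirty B=clear
8) do Suck; now loc=A A=clear B=clear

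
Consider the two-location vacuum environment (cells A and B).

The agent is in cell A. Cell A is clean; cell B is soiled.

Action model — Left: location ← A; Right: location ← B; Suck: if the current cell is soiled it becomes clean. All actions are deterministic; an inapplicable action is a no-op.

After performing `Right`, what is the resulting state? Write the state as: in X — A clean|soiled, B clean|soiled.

in B — A clean, B soiled

start: in A — A clean, B soiled
t=1 Right ⇒ in B — A clean, B soiled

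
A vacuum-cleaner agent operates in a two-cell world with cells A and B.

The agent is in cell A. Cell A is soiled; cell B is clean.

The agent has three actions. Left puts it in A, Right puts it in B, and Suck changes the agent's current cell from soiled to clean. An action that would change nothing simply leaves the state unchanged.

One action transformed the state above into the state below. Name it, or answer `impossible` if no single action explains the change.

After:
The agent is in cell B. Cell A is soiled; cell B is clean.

try  Left: in A — A soiled, B clean
try Right: in B — A soiled, B clean  ← match
try  Suck: in A — A clean, B clean

Right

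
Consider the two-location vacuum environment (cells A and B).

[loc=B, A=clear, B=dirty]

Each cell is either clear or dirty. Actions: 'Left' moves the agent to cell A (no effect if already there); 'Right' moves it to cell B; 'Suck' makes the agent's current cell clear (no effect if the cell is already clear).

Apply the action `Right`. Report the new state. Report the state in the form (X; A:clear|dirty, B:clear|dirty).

start: (B; A:clear, B:dirty)
t=1 Right ⇒ (B; A:clear, B:dirty)

(B; A:clear, B:dirty)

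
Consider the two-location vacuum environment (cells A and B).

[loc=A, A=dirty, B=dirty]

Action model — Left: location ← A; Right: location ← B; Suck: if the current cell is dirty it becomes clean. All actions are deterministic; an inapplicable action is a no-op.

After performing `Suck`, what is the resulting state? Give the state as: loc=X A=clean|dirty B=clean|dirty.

loc=A A=clean B=dirty

start: loc=A A=dirty B=dirty
step 1/1 (Suck): loc=A A=clean B=dirty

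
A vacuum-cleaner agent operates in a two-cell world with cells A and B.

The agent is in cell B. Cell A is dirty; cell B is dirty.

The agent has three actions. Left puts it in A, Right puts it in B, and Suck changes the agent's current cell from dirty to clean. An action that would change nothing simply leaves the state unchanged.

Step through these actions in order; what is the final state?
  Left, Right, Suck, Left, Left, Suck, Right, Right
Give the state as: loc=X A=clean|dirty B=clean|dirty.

loc=B A=clean B=clean

[1] after Left: loc=A A=dirty B=dirty
[2] after Right: loc=B A=dirty B=dirty
[3] after Suck: loc=B A=dirty B=clean
[4] after Left: loc=A A=dirty B=clean
[5] after Left: loc=A A=dirty B=clean
[6] after Suck: loc=A A=clean B=clean
[7] after Right: loc=B A=clean B=clean
[8] after Right: loc=B A=clean B=clean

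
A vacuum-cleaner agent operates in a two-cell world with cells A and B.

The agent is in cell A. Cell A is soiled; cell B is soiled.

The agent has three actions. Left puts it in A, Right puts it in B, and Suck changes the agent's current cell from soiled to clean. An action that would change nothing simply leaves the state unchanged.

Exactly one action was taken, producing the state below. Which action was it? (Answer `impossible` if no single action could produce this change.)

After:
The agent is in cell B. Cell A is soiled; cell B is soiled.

Right

try  Left: loc=A A=soiled B=soiled
try Right: loc=B A=soiled B=soiled  ← match
try  Suck: loc=A A=clean B=soiled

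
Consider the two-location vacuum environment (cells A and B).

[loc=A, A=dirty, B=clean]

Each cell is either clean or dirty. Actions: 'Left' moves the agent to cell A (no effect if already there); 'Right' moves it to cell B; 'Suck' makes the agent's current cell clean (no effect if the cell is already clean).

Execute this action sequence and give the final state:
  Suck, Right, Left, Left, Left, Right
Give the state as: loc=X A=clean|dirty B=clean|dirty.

t=1 Suck ⇒ loc=A A=clean B=clean
t=2 Right ⇒ loc=B A=clean B=clean
t=3 Left ⇒ loc=A A=clean B=clean
t=4 Left ⇒ loc=A A=clean B=clean
t=5 Left ⇒ loc=A A=clean B=clean
t=6 Right ⇒ loc=B A=clean B=clean

loc=B A=clean B=clean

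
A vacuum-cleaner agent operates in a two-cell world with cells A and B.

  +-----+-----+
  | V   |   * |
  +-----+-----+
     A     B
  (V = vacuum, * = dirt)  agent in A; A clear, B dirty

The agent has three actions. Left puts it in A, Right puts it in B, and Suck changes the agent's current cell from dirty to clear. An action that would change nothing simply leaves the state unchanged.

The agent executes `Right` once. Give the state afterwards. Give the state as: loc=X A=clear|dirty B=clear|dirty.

start: loc=A A=clear B=dirty
Right (#1): loc=B A=clear B=dirty

loc=B A=clear B=dirty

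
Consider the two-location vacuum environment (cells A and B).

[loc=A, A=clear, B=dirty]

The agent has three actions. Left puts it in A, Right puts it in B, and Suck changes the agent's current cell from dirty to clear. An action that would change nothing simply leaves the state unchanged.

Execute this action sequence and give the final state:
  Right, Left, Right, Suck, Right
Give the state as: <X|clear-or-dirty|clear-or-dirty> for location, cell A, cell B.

t=1 Right ⇒ <B|clear|dirty>
t=2 Left ⇒ <A|clear|dirty>
t=3 Right ⇒ <B|clear|dirty>
t=4 Suck ⇒ <B|clear|clear>
t=5 Right ⇒ <B|clear|clear>

<B|clear|clear>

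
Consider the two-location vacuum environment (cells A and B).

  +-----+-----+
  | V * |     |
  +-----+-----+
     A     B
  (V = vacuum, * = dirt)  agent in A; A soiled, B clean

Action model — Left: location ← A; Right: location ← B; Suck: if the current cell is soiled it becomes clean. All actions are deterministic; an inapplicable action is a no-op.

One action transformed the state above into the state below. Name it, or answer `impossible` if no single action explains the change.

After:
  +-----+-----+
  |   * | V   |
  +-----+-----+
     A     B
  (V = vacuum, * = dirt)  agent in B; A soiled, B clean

try  Left: in A — A soiled, B clean
try Right: in B — A soiled, B clean  ← match
try  Suck: in A — A clean, B clean

Right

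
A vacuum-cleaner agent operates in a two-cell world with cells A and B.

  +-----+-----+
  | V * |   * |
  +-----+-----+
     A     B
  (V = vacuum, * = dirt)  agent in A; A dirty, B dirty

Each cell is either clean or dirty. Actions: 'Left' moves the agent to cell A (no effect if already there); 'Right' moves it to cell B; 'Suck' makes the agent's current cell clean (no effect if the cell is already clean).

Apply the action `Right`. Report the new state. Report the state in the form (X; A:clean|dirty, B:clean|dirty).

start: (A; A:dirty, B:dirty)
step 1/1 (Right): (B; A:dirty, B:dirty)

(B; A:dirty, B:dirty)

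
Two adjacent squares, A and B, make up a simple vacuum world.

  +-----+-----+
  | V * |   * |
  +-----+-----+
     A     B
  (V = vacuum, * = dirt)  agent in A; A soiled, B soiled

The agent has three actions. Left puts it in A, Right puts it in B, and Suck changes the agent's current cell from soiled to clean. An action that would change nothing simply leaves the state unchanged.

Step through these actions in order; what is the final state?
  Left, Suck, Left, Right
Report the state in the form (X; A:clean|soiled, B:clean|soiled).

(B; A:clean, B:soiled)

step 1/4 (Left): (A; A:soiled, B:soiled)
step 2/4 (Suck): (A; A:clean, B:soiled)
step 3/4 (Left): (A; A:clean, B:soiled)
step 4/4 (Right): (B; A:clean, B:soiled)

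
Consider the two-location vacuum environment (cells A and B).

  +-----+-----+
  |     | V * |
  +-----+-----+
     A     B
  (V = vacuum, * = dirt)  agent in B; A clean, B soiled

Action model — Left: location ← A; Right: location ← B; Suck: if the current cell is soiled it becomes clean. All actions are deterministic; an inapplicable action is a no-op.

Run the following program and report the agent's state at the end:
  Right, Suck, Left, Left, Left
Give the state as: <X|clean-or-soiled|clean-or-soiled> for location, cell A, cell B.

Right (#1): <B|clean|soiled>
Suck (#2): <B|clean|clean>
Left (#3): <A|clean|clean>
Left (#4): <A|clean|clean>
Left (#5): <A|clean|clean>

<A|clean|clean>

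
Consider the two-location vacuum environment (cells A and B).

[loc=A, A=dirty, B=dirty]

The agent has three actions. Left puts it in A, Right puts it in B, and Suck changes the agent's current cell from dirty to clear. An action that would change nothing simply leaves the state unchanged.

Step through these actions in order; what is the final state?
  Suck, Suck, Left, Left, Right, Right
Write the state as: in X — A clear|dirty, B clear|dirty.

[1] after Suck: in A — A clear, B dirty
[2] after Suck: in A — A clear, B dirty
[3] after Left: in A — A clear, B dirty
[4] after Left: in A — A clear, B dirty
[5] after Right: in B — A clear, B dirty
[6] after Right: in B — A clear, B dirty

in B — A clear, B dirty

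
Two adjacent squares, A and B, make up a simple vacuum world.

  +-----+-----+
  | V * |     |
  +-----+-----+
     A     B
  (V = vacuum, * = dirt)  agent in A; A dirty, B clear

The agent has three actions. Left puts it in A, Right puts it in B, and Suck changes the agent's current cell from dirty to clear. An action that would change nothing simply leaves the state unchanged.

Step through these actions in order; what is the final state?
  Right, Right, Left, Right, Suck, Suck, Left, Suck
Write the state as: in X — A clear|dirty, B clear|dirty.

in A — A clear, B clear

1) do Right; now in B — A dirty, B clear
2) do Right; now in B — A dirty, B clear
3) do Left; now in A — A dirty, B clear
4) do Right; now in B — A dirty, B clear
5) do Suck; now in B — A dirty, B clear
6) do Suck; now in B — A dirty, B clear
7) do Left; now in A — A dirty, B clear
8) do Suck; now in A — A clear, B clear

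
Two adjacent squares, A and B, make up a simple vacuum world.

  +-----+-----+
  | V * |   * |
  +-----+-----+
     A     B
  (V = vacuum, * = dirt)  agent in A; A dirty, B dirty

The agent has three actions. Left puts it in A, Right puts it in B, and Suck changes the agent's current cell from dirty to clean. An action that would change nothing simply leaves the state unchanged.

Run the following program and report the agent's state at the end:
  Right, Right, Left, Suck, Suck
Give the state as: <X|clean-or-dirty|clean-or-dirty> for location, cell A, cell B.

<A|clean|dirty>

1) do Right; now <B|dirty|dirty>
2) do Right; now <B|dirty|dirty>
3) do Left; now <A|dirty|dirty>
4) do Suck; now <A|clean|dirty>
5) do Suck; now <A|clean|dirty>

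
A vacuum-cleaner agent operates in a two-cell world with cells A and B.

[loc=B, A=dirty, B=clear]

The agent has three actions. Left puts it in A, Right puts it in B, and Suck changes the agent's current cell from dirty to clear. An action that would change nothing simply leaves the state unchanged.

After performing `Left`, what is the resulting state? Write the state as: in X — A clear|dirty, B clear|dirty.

in A — A dirty, B clear

start: in B — A dirty, B clear
[1] after Left: in A — A dirty, B clear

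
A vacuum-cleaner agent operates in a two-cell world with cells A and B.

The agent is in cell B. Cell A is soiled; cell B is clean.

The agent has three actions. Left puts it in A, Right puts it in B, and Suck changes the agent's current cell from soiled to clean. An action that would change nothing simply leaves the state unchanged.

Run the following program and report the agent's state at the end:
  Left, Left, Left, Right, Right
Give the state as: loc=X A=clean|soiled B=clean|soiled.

Left (#1): loc=A A=soiled B=clean
Left (#2): loc=A A=soiled B=clean
Left (#3): loc=A A=soiled B=clean
Right (#4): loc=B A=soiled B=clean
Right (#5): loc=B A=soiled B=clean

loc=B A=soiled B=clean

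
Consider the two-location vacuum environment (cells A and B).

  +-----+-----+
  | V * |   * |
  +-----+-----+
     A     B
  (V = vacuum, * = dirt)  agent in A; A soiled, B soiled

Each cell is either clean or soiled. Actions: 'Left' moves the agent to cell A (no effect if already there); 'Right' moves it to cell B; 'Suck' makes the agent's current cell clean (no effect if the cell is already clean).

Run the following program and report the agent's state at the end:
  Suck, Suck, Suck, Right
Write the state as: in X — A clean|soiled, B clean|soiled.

1) do Suck; now in A — A clean, B soiled
2) do Suck; now in A — A clean, B soiled
3) do Suck; now in A — A clean, B soiled
4) do Right; now in B — A clean, B soiled

in B — A clean, B soiled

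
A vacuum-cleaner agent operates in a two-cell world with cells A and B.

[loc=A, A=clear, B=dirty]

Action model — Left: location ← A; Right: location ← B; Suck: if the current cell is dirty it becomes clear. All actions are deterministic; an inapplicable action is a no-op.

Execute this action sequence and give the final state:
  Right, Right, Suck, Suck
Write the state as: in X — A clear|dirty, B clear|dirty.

in B — A clear, B clear

step 1/4 (Right): in B — A clear, B dirty
step 2/4 (Right): in B — A clear, B dirty
step 3/4 (Suck): in B — A clear, B clear
step 4/4 (Suck): in B — A clear, B clear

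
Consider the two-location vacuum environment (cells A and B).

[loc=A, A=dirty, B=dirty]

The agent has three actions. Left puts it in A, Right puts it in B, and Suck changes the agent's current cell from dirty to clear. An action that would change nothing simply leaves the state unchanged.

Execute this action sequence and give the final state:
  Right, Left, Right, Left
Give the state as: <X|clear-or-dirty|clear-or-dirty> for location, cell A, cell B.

1. Right → <B|dirty|dirty>
2. Left → <A|dirty|dirty>
3. Right → <B|dirty|dirty>
4. Left → <A|dirty|dirty>

<A|dirty|dirty>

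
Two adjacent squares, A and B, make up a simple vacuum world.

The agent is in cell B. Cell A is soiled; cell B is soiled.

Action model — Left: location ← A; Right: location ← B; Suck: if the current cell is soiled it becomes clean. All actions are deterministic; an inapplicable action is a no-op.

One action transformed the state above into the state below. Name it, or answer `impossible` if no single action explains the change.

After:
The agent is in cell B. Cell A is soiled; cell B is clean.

Suck

try  Left: <A|soiled|soiled>
try Right: <B|soiled|soiled>
try  Suck: <B|soiled|clean>  ← match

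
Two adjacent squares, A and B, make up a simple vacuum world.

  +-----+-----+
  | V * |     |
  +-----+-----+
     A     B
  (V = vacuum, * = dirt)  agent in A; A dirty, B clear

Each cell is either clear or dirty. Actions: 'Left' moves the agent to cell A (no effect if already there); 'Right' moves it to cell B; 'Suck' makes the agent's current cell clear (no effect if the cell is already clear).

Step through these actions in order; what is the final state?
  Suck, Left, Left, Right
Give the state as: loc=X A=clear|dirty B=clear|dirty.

loc=B A=clear B=clear

1) do Suck; now loc=A A=clear B=clear
2) do Left; now loc=A A=clear B=clear
3) do Left; now loc=A A=clear B=clear
4) do Right; now loc=B A=clear B=clear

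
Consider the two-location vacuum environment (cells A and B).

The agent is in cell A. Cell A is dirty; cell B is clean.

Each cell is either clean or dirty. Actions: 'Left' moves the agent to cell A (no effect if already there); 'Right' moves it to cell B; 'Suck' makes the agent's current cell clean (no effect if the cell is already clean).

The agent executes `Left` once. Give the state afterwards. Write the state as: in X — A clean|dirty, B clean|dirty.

in A — A dirty, B clean

start: in A — A dirty, B clean
t=1 Left ⇒ in A — A dirty, B clean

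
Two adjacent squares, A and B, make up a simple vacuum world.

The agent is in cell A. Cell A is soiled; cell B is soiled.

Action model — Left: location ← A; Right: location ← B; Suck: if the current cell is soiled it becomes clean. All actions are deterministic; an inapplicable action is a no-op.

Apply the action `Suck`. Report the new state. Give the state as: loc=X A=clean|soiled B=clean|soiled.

loc=A A=clean B=soiled

start: loc=A A=soiled B=soiled
Suck (#1): loc=A A=clean B=soiled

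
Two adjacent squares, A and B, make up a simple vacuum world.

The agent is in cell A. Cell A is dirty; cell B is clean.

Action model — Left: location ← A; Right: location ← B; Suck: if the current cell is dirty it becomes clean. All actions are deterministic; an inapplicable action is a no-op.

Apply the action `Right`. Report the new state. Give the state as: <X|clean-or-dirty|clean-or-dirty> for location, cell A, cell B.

<B|dirty|clean>

start: <A|dirty|clean>
[1] after Right: <B|dirty|clean>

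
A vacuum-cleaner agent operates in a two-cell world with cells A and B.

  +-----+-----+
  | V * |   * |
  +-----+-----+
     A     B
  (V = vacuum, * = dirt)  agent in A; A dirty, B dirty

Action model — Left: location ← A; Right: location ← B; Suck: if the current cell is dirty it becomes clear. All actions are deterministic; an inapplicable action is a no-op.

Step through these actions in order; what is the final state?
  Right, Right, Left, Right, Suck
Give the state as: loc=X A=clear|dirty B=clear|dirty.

1) do Right; now loc=B A=dirty B=dirty
2) do Right; now loc=B A=dirty B=dirty
3) do Left; now loc=A A=dirty B=dirty
4) do Right; now loc=B A=dirty B=dirty
5) do Suck; now loc=B A=dirty B=clear

loc=B A=dirty B=clear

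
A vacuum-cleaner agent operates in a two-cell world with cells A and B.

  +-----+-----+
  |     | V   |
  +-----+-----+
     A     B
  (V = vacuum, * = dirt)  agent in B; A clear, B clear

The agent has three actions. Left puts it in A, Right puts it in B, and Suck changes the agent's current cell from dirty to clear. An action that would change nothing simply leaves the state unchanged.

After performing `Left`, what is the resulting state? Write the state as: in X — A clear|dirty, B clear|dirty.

start: in B — A clear, B clear
step 1/1 (Left): in A — A clear, B clear

in A — A clear, B clear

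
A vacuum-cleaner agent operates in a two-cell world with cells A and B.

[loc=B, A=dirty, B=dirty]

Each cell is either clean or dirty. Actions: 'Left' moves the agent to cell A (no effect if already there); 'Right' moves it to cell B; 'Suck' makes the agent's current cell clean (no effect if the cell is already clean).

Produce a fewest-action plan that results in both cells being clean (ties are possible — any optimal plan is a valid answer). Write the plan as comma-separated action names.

step 1/3 (Suck): in B — A dirty, B clean
step 2/3 (Left): in A — A dirty, B clean
step 3/3 (Suck): in A — A clean, B clean
min 3: Suck B + move + Suck A

Suck, Left, Suck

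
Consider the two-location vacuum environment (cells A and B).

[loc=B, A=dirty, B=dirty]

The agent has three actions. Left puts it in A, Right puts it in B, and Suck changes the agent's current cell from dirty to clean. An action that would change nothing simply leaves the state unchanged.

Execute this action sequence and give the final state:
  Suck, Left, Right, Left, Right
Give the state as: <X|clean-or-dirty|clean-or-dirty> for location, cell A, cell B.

[1] after Suck: <B|dirty|clean>
[2] after Left: <A|dirty|clean>
[3] after Right: <B|dirty|clean>
[4] after Left: <A|dirty|clean>
[5] after Right: <B|dirty|clean>

<B|dirty|clean>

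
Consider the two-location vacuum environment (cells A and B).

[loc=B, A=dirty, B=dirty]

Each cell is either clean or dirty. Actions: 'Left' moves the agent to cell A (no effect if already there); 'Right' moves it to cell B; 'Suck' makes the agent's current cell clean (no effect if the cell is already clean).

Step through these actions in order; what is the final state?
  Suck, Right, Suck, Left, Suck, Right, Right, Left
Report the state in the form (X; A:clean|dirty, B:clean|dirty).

(A; A:clean, B:clean)

t=1 Suck ⇒ (B; A:dirty, B:clean)
t=2 Right ⇒ (B; A:dirty, B:clean)
t=3 Suck ⇒ (B; A:dirty, B:clean)
t=4 Left ⇒ (A; A:dirty, B:clean)
t=5 Suck ⇒ (A; A:clean, B:clean)
t=6 Right ⇒ (B; A:clean, B:clean)
t=7 Right ⇒ (B; A:clean, B:clean)
t=8 Left ⇒ (A; A:clean, B:clean)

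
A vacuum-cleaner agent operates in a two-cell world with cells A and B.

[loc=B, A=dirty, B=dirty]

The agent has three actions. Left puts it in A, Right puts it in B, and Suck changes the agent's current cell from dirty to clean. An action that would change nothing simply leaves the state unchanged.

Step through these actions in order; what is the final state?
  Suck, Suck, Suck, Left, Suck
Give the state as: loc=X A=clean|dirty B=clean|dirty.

1. Suck → loc=B A=dirty B=clean
2. Suck → loc=B A=dirty B=clean
3. Suck → loc=B A=dirty B=clean
4. Left → loc=A A=dirty B=clean
5. Suck → loc=A A=clean B=clean

loc=A A=clean B=clean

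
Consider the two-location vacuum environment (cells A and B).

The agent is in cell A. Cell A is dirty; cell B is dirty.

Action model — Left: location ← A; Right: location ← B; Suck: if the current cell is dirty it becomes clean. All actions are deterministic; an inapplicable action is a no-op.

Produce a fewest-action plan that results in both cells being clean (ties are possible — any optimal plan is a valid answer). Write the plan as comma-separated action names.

1) do Suck; now (A; A:clean, B:dirty)
2) do Right; now (B; A:clean, B:dirty)
3) do Suck; now (B; A:clean, B:clean)
min 3: Suck A + move + Suck B

Suck, Right, Suck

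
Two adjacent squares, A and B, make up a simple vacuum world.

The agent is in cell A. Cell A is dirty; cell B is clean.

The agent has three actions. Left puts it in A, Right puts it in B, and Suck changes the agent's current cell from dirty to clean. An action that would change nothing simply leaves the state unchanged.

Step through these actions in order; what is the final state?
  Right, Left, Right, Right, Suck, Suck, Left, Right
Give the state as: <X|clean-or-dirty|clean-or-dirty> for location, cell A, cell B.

<B|dirty|clean>

t=1 Right ⇒ <B|dirty|clean>
t=2 Left ⇒ <A|dirty|clean>
t=3 Right ⇒ <B|dirty|clean>
t=4 Right ⇒ <B|dirty|clean>
t=5 Suck ⇒ <B|dirty|clean>
t=6 Suck ⇒ <B|dirty|clean>
t=7 Left ⇒ <A|dirty|clean>
t=8 Right ⇒ <B|dirty|clean>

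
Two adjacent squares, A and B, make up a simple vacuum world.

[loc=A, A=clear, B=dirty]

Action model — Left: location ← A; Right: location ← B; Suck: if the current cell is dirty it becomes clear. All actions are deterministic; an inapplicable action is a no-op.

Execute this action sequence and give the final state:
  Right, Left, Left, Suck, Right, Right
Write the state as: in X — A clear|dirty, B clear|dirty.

in B — A clear, B dirty

1. Right → in B — A clear, B dirty
2. Left → in A — A clear, B dirty
3. Left → in A — A clear, B dirty
4. Suck → in A — A clear, B dirty
5. Right → in B — A clear, B dirty
6. Right → in B — A clear, B dirty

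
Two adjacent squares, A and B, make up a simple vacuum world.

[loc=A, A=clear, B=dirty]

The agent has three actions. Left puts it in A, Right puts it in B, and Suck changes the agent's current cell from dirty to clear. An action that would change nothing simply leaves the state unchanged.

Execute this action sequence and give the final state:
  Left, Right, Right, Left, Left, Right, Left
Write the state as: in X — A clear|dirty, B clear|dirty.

in A — A clear, B dirty

t=1 Left ⇒ in A — A clear, B dirty
t=2 Right ⇒ in B — A clear, B dirty
t=3 Right ⇒ in B — A clear, B dirty
t=4 Left ⇒ in A — A clear, B dirty
t=5 Left ⇒ in A — A clear, B dirty
t=6 Right ⇒ in B — A clear, B dirty
t=7 Left ⇒ in A — A clear, B dirty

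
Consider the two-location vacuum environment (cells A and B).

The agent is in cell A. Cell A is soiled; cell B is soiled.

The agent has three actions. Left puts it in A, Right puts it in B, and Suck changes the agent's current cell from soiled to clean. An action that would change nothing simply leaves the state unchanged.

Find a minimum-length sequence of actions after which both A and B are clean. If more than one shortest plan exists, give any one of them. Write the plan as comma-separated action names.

Suck (#1): in A — A clean, B soiled
Right (#2): in B — A clean, B soiled
Suck (#3): in B — A clean, B clean
min 3: Suck A + move + Suck B

Suck, Right, Suck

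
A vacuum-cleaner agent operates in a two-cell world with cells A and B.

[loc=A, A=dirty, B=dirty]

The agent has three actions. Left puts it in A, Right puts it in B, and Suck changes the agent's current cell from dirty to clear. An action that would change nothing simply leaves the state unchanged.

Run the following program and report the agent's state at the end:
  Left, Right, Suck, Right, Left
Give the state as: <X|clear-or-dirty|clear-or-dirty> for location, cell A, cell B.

<A|dirty|clear>

[1] after Left: <A|dirty|dirty>
[2] after Right: <B|dirty|dirty>
[3] after Suck: <B|dirty|clear>
[4] after Right: <B|dirty|clear>
[5] after Left: <A|dirty|clear>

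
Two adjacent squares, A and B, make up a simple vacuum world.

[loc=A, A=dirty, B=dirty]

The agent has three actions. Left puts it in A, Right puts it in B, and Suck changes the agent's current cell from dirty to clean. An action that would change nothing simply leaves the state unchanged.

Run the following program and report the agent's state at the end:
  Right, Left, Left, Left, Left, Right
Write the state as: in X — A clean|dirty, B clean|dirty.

in B — A dirty, B dirty

step 1/6 (Right): in B — A dirty, B dirty
step 2/6 (Left): in A — A dirty, B dirty
step 3/6 (Left): in A — A dirty, B dirty
step 4/6 (Left): in A — A dirty, B dirty
step 5/6 (Left): in A — A dirty, B dirty
step 6/6 (Right): in B — A dirty, B dirty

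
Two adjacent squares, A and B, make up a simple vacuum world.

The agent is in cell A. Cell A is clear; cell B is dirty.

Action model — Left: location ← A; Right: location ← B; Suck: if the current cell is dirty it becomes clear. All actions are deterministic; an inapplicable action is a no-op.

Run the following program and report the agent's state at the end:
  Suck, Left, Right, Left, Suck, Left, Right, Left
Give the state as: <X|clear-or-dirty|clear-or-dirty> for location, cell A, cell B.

1) do Suck; now <A|clear|dirty>
2) do Left; now <A|clear|dirty>
3) do Right; now <B|clear|dirty>
4) do Left; now <A|clear|dirty>
5) do Suck; now <A|clear|dirty>
6) do Left; now <A|clear|dirty>
7) do Right; now <B|clear|dirty>
8) do Left; now <A|clear|dirty>

<A|clear|dirty>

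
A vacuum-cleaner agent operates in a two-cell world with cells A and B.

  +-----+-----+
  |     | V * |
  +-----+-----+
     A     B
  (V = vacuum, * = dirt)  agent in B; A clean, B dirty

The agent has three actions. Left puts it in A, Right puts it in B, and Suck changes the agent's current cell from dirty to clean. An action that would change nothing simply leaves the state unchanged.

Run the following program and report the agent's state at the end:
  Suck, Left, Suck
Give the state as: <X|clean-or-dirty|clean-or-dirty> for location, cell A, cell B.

<A|clean|clean>

t=1 Suck ⇒ <B|clean|clean>
t=2 Left ⇒ <A|clean|clean>
t=3 Suck ⇒ <A|clean|clean>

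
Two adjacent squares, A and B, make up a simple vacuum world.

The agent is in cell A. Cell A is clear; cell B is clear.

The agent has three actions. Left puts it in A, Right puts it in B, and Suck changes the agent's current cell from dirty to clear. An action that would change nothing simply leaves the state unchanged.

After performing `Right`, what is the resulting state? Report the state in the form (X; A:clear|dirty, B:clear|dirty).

(B; A:clear, B:clear)

start: (A; A:clear, B:clear)
1) do Right; now (B; A:clear, B:clear)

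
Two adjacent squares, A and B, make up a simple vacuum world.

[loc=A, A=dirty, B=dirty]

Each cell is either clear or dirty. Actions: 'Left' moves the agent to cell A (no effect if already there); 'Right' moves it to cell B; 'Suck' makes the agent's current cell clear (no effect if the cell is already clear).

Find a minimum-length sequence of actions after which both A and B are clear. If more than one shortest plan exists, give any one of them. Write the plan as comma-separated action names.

step 1/3 (Suck): (A; A:clear, B:dirty)
step 2/3 (Right): (B; A:clear, B:dirty)
step 3/3 (Suck): (B; A:clear, B:clear)
min 3: Suck A + move + Suck B

Suck, Right, Suck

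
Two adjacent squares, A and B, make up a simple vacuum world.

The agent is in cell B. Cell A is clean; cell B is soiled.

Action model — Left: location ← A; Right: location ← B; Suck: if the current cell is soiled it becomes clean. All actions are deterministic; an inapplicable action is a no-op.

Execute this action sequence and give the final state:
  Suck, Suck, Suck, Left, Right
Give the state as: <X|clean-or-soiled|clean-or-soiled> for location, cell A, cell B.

1. Suck → <B|clean|clean>
2. Suck → <B|clean|clean>
3. Suck → <B|clean|clean>
4. Left → <A|clean|clean>
5. Right → <B|clean|clean>

<B|clean|clean>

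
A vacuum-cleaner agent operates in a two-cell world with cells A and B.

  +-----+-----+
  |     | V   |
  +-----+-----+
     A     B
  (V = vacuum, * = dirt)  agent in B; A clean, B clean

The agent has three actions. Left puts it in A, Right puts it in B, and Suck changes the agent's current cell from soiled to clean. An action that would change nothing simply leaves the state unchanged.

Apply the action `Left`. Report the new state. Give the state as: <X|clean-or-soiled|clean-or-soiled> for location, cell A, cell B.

<A|clean|clean>

start: <B|clean|clean>
[1] after Left: <A|clean|clean>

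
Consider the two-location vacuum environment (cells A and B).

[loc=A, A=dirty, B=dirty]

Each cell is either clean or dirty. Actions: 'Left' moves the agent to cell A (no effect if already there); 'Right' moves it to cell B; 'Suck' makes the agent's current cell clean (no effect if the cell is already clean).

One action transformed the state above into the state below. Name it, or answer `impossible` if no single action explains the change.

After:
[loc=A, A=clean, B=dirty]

try  Left: loc=A A=dirty B=dirty
try Right: loc=B A=dirty B=dirty
try  Suck: loc=A A=clean B=dirty  ← match

Suck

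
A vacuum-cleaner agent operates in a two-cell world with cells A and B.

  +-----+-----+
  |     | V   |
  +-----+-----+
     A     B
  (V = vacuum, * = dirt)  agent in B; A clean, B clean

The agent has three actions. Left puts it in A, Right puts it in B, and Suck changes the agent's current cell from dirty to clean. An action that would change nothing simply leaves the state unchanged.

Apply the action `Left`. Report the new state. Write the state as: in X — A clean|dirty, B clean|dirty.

start: in B — A clean, B clean
1. Left → in A — A clean, B clean

in A — A clean, B clean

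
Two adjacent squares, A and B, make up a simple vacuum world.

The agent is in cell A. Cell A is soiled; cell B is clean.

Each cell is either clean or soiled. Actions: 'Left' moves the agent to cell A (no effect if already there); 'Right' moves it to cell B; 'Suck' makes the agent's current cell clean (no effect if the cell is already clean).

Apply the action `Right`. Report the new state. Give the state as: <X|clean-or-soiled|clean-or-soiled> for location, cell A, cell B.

<B|soiled|clean>

start: <A|soiled|clean>
step 1/1 (Right): <B|soiled|clean>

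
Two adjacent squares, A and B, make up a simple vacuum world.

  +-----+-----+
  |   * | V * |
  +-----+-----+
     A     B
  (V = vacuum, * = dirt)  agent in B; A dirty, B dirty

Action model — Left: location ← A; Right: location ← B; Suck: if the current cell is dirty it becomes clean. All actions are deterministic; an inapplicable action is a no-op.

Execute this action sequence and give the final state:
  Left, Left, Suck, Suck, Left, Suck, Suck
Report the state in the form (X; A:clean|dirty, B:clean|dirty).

1) do Left; now (A; A:dirty, B:dirty)
2) do Left; now (A; A:dirty, B:dirty)
3) do Suck; now (A; A:clean, B:dirty)
4) do Suck; now (A; A:clean, B:dirty)
5) do Left; now (A; A:clean, B:dirty)
6) do Suck; now (A; A:clean, B:dirty)
7) do Suck; now (A; A:clean, B:dirty)

(A; A:clean, B:dirty)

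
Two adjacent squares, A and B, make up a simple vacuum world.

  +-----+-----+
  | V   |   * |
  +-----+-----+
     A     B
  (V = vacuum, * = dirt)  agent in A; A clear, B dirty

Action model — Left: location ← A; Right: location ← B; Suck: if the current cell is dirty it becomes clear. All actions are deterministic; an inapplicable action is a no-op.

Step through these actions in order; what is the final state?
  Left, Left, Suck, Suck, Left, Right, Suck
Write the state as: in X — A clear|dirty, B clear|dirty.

in B — A clear, B clear

1) do Left; now in A — A clear, B dirty
2) do Left; now in A — A clear, B dirty
3) do Suck; now in A — A clear, B dirty
4) do Suck; now in A — A clear, B dirty
5) do Left; now in A — A clear, B dirty
6) do Right; now in B — A clear, B dirty
7) do Suck; now in B — A clear, B clear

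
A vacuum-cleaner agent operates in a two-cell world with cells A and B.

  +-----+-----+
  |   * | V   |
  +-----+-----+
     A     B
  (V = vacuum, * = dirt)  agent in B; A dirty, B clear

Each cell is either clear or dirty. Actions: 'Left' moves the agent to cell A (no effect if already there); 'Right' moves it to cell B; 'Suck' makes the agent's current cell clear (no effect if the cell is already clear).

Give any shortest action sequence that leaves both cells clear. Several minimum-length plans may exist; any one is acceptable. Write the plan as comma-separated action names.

Left (#1): (A; A:dirty, B:clear)
Suck (#2): (A; A:clear, B:clear)
min 2: go A then Suck

Left, Suck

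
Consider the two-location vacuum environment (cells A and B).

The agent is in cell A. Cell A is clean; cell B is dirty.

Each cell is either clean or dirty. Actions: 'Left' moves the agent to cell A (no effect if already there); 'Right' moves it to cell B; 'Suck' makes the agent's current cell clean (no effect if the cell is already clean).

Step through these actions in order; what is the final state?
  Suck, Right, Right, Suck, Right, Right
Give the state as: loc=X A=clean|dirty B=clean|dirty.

[1] after Suck: loc=A A=clean B=dirty
[2] after Right: loc=B A=clean B=dirty
[3] after Right: loc=B A=clean B=dirty
[4] after Suck: loc=B A=clean B=clean
[5] after Right: loc=B A=clean B=clean
[6] after Right: loc=B A=clean B=clean

loc=B A=clean B=clean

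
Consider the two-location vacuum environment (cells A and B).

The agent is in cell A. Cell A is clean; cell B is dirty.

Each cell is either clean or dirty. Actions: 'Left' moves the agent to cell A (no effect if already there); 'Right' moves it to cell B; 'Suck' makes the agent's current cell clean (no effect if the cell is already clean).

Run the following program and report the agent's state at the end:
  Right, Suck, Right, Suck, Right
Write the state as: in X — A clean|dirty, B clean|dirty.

in B — A clean, B clean

[1] after Right: in B — A clean, B dirty
[2] after Suck: in B — A clean, B clean
[3] after Right: in B — A clean, B clean
[4] after Suck: in B — A clean, B clean
[5] after Right: in B — A clean, B clean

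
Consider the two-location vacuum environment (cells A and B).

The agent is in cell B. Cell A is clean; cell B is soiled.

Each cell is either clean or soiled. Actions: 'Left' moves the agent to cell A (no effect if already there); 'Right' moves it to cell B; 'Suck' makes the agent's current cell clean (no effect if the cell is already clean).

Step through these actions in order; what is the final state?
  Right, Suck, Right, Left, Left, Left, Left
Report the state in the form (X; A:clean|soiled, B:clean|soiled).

(A; A:clean, B:clean)

t=1 Right ⇒ (B; A:clean, B:soiled)
t=2 Suck ⇒ (B; A:clean, B:clean)
t=3 Right ⇒ (B; A:clean, B:clean)
t=4 Left ⇒ (A; A:clean, B:clean)
t=5 Left ⇒ (A; A:clean, B:clean)
t=6 Left ⇒ (A; A:clean, B:clean)
t=7 Left ⇒ (A; A:clean, B:clean)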